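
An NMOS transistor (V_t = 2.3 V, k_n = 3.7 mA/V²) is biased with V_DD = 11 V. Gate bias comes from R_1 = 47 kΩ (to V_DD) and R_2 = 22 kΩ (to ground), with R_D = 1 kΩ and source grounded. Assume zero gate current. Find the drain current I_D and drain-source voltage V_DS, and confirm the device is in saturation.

I_D ≈ 2.7 mA, V_DS ≈ 8.3 V

V_G = V_DD·R_2/(R_1+R_2) = 11×22/69 = 3.51 V. With the source grounded, V_GS = V_G = 3.51 V.
Assume saturation: I_D = (k_n/2)(V_GS − V_t)² = (3.7/2)×(3.51 − 2.3)² = 1.85×1.21² = 2.7 mA.
V_DS = V_DD − I_D·R_D = 11 − 2.7×1 = 8.3 V.
Saturation requires V_DS ≥ V_GS − V_t = 1.21 V; 8.3 ≥ 1.21 ✓.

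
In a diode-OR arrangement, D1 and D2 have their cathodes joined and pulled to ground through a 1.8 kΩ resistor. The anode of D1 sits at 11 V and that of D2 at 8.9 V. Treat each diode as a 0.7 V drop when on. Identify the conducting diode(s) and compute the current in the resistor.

Only D1 conducts; I_R ≈ 5.7 mA

Assume both conduct. Then node N would need to be at both 11−0.7 = 10.3 V and 8.9−0.7 = 8.2 V, which is impossible.
Assume only D1 conducts: V_N = 11 − 0.7 = 10.3 V, so I_R = 10.3/1.8 = 5.72 mA.
Check D2: its anode-to-cathode voltage is 8.9 − 10.3 = -1.4 V < 0.7 V, so it is off. The assumption is consistent.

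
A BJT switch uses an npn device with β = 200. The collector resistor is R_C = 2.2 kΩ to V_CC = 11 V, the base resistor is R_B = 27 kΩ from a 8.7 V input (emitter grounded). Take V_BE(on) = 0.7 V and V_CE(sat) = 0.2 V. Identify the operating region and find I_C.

Assume active: I_B = (8.7 − 0.7)/27 = 0.296 mA, giving I_C = β·I_B = 59.3 mA.
But then V_CE = 11 − 59.3×2.2 = -119 V < V_CE(sat) = 0.2 V — impossible in the active region.
So the transistor is saturated. With V_CE = 0.2 V, I_C = (V_CC − 0.2)/R_C = 10.8/2.2 = 4.91 mA.
Check: β·I_B = 59.3 mA > I_C = 4.91 mA, confirming saturation.

saturation; I_C ≈ 4.9 mA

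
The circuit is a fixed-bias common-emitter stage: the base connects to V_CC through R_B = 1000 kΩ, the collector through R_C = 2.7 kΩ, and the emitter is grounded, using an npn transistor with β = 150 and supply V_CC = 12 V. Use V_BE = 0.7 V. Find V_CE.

V_CE ≈ 7.4 V

Base loop: V_CC = I_B·R_B + V_BE, so I_B = (12 − 0.7)/1000 kΩ = 0.0113 mA.
In the active region I_C = β·I_B = 150 × 0.0113 = 1.7 mA.
Collector loop: V_CE = V_CC − I_C·R_C = 12 − 1.7×2.7 = 7.42 V.
Since V_CE = 7.42 V > V_CE(sat) ≈ 0.2 V, the transistor is in the active region as assumed.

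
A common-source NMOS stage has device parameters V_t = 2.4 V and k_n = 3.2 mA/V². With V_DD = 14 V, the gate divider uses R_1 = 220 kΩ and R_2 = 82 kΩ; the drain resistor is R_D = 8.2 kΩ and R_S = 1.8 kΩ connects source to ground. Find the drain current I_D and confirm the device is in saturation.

V_G = V_DD·R_2/(R_1+R_2) = 14×82/302 = 3.8 V.
Assume saturation: I_D = (k_n/2)(V_GS − V_t)² with V_GS = V_G − I_D·R_S = 3.8 − 1.8·I_D.
Substituting gives 5.18·I_D² − 9.07·I_D + 3.14 = 0, with roots I_D = 0.476 or 1.27 mA.
The root I_D = 1.27 mA gives V_GS = 1.51 V ≤ V_t, so take I_D = 0.476 mA.
Then V_GS = 2.95 V and V_DS = V_DD − I_D(R_D+R_S) = 14 − 0.476×10 = 9.24 V.
Saturation requires V_DS ≥ V_GS − V_t = 0.545 V; 9.24 ≥ 0.545 ✓.

I_D ≈ 0.48 mA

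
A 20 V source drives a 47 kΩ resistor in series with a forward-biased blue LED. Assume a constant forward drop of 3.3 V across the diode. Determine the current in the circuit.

I ≈ 0.36 mA

KVL around the loop: 20 = V_D + I·R = 3.3 + I × 47 kΩ.
So I = (20 − 3.3) / 47 kΩ = 16.7 / 47 = 0.355 mA.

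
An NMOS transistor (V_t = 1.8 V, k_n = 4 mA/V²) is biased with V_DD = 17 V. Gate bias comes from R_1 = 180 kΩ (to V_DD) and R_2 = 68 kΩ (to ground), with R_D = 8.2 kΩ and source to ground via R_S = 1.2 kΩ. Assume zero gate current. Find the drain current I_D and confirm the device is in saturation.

V_G = V_DD·R_2/(R_1+R_2) = 17×68/248 = 4.66 V.
Assume saturation: I_D = (k_n/2)(V_GS − V_t)² with V_GS = V_G − I_D·R_S = 4.66 − 1.2·I_D.
Substituting gives 2.88·I_D² − 14.7·I_D + 16.4 = 0, with roots I_D = 1.63 or 3.48 mA.
The root I_D = 3.48 mA gives V_GS = 0.48 V ≤ V_t, so take I_D = 1.63 mA.
Then V_GS = 2.7 V and V_DS = V_DD − I_D(R_D+R_S) = 17 − 1.63×9.4 = 1.66 V.
Saturation requires V_DS ≥ V_GS − V_t = 0.903 V; 1.66 ≥ 0.903 ✓.

I_D ≈ 1.6 mA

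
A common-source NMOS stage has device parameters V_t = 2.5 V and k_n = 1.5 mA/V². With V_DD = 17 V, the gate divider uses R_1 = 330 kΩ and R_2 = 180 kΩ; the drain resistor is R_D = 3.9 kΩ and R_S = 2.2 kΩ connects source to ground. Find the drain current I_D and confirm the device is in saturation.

V_G = V_DD·R_2/(R_1+R_2) = 17×180/510 = 6 V.
Assume saturation: I_D = (k_n/2)(V_GS − V_t)² with V_GS = V_G − I_D·R_S = 6 − 2.2·I_D.
Substituting gives 3.63·I_D² − 12.6·I_D + 9.19 = 0, with roots I_D = 1.05 or 2.4 mA.
The root I_D = 2.4 mA gives V_GS = 0.709 V ≤ V_t, so take I_D = 1.05 mA.
Then V_GS = 3.68 V and V_DS = V_DD − I_D(R_D+R_S) = 17 − 1.05×6.1 = 10.6 V.
Saturation requires V_DS ≥ V_GS − V_t = 1.18 V; 10.6 ≥ 1.18 ✓.

I_D ≈ 1.1 mA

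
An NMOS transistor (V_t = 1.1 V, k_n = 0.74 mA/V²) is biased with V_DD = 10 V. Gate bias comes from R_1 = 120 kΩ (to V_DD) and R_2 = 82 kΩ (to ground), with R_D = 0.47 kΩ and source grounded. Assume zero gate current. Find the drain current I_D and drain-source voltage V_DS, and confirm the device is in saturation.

I_D ≈ 3.2 mA, V_DS ≈ 8.5 V

V_G = V_DD·R_2/(R_1+R_2) = 10×82/202 = 4.06 V. With the source grounded, V_GS = V_G = 4.06 V.
Assume saturation: I_D = (k_n/2)(V_GS − V_t)² = (0.74/2)×(4.06 − 1.1)² = 0.37×2.96² = 3.24 mA.
V_DS = V_DD − I_D·R_D = 10 − 3.24×0.47 = 8.48 V.
Saturation requires V_DS ≥ V_GS − V_t = 2.96 V; 8.48 ≥ 2.96 ✓.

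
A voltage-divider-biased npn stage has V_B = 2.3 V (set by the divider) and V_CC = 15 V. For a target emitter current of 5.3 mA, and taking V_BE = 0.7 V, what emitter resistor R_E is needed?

V_E = V_B − V_BE = 2.3 − 0.7 = 1.6 V.
R_E = V_E / I_E = 1.6 / 5.3 = 0.302 kΩ.

R_E ≈ 0.3 kΩ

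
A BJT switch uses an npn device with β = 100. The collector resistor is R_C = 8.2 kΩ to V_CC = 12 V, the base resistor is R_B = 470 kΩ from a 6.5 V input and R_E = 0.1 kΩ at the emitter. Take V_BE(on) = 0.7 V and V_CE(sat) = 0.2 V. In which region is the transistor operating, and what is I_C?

active; I_C ≈ 1.2 mA

Assume active. Base-emitter loop: I_B = (V_BB − V_BE)/(R_B + (β+1)R_E) = (6.5 − 0.7)/(470 + 101×0.1) = 0.0121 mA.
I_C = β·I_B = 100×0.0121 = 1.21 mA.
V_CE = V_CC − I_C·R_C − I_E·R_E = 12 − 1.21×8.2 − 1.22×0.1 = 1.97 V > V_CE(sat), so the active-region assumption holds.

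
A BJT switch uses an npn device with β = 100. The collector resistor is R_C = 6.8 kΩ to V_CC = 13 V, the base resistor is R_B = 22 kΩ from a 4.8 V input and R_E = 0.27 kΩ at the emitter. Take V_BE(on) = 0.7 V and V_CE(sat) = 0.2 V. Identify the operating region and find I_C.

saturation; I_C ≈ 1.8 mA

Assume active: I_B = (4.8 − 0.7)/(22 + 101×0.27) = 0.0832 mA, I_C = β·I_B = 8.32 mA.
Then V_CE = 13 − 8.32×6.8 − 8.4×0.27 = -45.9 V < 0.2 V — the active assumption fails.
Re-solve with V_CE = 0.2 V. KCL at the emitter: V_E/R_E = (V_BB−0.7−V_E)/R_B + (V_CC−0.2−V_E)/R_C, giving V_E = 0.531 V.
I_C = (V_CC − 0.2 − V_E)/R_C = (12.8 − 0.531)/6.8 = 1.8 mA.
Check: I_B = (4.1 − 0.531)/22 = 0.162 mA, and β·I_B = 16.2 mA > I_C, confirming saturation.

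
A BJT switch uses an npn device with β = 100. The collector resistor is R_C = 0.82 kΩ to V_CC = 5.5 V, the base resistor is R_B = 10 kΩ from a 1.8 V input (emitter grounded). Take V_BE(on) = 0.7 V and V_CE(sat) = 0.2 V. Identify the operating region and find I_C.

saturation; I_C ≈ 6.5 mA

Assume active: I_B = (1.8 − 0.7)/10 = 0.11 mA, giving I_C = β·I_B = 11 mA.
But then V_CE = 5.5 − 11×0.82 = -3.52 V < V_CE(sat) = 0.2 V — impossible in the active region.
So the transistor is saturated. With V_CE = 0.2 V, I_C = (V_CC − 0.2)/R_C = 5.3/0.82 = 6.46 mA.
Check: β·I_B = 11 mA > I_C = 6.46 mA, confirming saturation.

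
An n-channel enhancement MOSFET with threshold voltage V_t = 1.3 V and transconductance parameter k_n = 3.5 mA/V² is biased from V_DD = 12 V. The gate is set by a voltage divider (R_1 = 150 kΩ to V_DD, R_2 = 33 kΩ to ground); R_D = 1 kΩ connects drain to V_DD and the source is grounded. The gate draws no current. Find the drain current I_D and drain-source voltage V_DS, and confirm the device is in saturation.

V_G = V_DD·R_2/(R_1+R_2) = 12×33/183 = 2.16 V. With the source grounded, V_GS = V_G = 2.16 V.
Assume saturation: I_D = (k_n/2)(V_GS − V_t)² = (3.5/2)×(2.16 − 1.3)² = 1.75×0.864² = 1.31 mA.
V_DS = V_DD − I_D·R_D = 12 − 1.31×1 = 10.7 V.
Saturation requires V_DS ≥ V_GS − V_t = 0.864 V; 10.7 ≥ 0.864 ✓.

I_D ≈ 1.3 mA, V_DS ≈ 11 V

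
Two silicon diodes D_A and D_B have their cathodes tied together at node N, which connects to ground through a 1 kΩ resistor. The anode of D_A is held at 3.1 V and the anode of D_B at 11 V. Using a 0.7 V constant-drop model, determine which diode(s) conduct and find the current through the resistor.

Assume both conduct. Then node N would need to be at both 3.1−0.7 = 2.4 V and 11−0.7 = 10.3 V, which is impossible.
Assume only D_B conducts: V_N = 11 − 0.7 = 10.3 V, so I_R = 10.3/1 = 10.3 mA.
Check D_A: its anode-to-cathode voltage is 3.1 − 10.3 = -7.2 V < 0.7 V, so it is off. The assumption is consistent.

Only D_B conducts; I_R ≈ 10 mA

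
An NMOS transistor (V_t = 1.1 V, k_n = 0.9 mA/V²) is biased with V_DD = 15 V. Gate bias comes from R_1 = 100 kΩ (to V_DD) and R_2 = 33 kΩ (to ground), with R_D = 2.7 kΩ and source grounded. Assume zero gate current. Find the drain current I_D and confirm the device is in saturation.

V_G = V_DD·R_2/(R_1+R_2) = 15×33/133 = 3.72 V. With the source grounded, V_GS = V_G = 3.72 V.
Assume saturation: I_D = (k_n/2)(V_GS − V_t)² = (0.9/2)×(3.72 − 1.1)² = 0.45×2.62² = 3.09 mA.
V_DS = V_DD − I_D·R_D = 15 − 3.09×2.7 = 6.65 V.
Saturation requires V_DS ≥ V_GS − V_t = 2.62 V; 6.65 ≥ 2.62 ✓.

I_D ≈ 3.1 mA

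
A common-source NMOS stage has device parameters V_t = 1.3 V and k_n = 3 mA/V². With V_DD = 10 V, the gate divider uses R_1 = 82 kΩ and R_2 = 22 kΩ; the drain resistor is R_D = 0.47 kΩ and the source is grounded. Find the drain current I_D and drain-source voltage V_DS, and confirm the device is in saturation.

V_G = V_DD·R_2/(R_1+R_2) = 10×22/104 = 2.12 V. With the source grounded, V_GS = V_G = 2.12 V.
Assume saturation: I_D = (k_n/2)(V_GS − V_t)² = (3/2)×(2.12 − 1.3)² = 1.5×0.815² = 0.997 mA.
V_DS = V_DD − I_D·R_D = 10 − 0.997×0.47 = 9.53 V.
Saturation requires V_DS ≥ V_GS − V_t = 0.815 V; 9.53 ≥ 0.815 ✓.

I_D ≈ 1 mA, V_DS ≈ 9.5 V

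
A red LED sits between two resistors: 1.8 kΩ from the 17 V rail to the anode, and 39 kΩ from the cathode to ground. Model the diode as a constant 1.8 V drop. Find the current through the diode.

I ≈ 0.37 mA

The two resistors are in series with the diode, so KVL gives 17 = I·1.8 + 1.8 + I·39.
I = (17 − 1.8) / (1.8 + 39) kΩ = 15.2 / 40.8 = 0.373 mA.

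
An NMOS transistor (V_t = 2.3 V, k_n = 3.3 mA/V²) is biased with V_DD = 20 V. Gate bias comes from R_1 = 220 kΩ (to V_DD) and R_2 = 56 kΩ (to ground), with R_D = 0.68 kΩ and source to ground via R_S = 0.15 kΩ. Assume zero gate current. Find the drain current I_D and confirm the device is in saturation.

V_G = V_DD·R_2/(R_1+R_2) = 20×56/276 = 4.06 V.
Assume saturation: I_D = (k_n/2)(V_GS − V_t)² with V_GS = V_G − I_D·R_S = 4.06 − 0.15·I_D.
Substituting gives 0.0371·I_D² − 1.87·I_D + 5.1 = 0, with roots I_D = 2.89 or 47.5 mA.
The root I_D = 47.5 mA gives V_GS = -3.06 V ≤ V_t, so take I_D = 2.89 mA.
Then V_GS = 3.62 V and V_DS = V_DD − I_D(R_D+R_S) = 20 − 2.89×0.83 = 17.6 V.
Saturation requires V_DS ≥ V_GS − V_t = 1.32 V; 17.6 ≥ 1.32 ✓.

I_D ≈ 2.9 mA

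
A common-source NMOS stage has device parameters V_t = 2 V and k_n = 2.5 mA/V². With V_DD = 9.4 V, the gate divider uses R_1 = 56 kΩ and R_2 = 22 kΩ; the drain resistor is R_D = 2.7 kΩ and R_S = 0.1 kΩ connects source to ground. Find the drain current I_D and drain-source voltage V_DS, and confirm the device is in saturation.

V_G = V_DD·R_2/(R_1+R_2) = 9.4×22/78 = 2.65 V.
Assume saturation: I_D = (k_n/2)(V_GS − V_t)² with V_GS = V_G − I_D·R_S = 2.65 − 0.1·I_D.
Substituting gives 0.0125·I_D² − 1.16·I_D + 0.53 = 0, with roots I_D = 0.458 or 92.6 mA.
The root I_D = 92.6 mA gives V_GS = -6.61 V ≤ V_t, so take I_D = 0.458 mA.
Then V_GS = 2.61 V and V_DS = V_DD − I_D(R_D+R_S) = 9.4 − 0.458×2.8 = 8.12 V.
Saturation requires V_DS ≥ V_GS − V_t = 0.605 V; 8.12 ≥ 0.605 ✓.

I_D ≈ 0.46 mA, V_DS ≈ 8.1 V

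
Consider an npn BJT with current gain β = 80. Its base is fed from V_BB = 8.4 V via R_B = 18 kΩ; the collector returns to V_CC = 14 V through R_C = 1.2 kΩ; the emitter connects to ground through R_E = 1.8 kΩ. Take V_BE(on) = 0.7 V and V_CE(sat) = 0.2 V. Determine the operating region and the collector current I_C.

Assume active. Base-emitter loop: I_B = (V_BB − V_BE)/(R_B + (β+1)R_E) = (8.4 − 0.7)/(18 + 81×1.8) = 0.047 mA.
I_C = β·I_B = 80×0.047 = 3.76 mA.
V_CE = V_CC − I_C·R_C − I_E·R_E = 14 − 3.76×1.2 − 3.81×1.8 = 2.63 V > V_CE(sat), so the active-region assumption holds.

active; I_C ≈ 3.8 mA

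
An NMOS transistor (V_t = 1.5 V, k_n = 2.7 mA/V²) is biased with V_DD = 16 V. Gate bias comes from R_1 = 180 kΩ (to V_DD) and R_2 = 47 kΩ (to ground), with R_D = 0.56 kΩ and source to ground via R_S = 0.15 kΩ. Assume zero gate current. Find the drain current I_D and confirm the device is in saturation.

I_D ≈ 2.7 mA

V_G = V_DD·R_2/(R_1+R_2) = 16×47/227 = 3.31 V.
Assume saturation: I_D = (k_n/2)(V_GS − V_t)² with V_GS = V_G − I_D·R_S = 3.31 − 0.15·I_D.
Substituting gives 0.0304·I_D² − 1.73·I_D + 4.44 = 0, with roots I_D = 2.68 or 54.4 mA.
The root I_D = 54.4 mA gives V_GS = -4.85 V ≤ V_t, so take I_D = 2.68 mA.
Then V_GS = 2.91 V and V_DS = V_DD − I_D(R_D+R_S) = 16 − 2.68×0.71 = 14.1 V.
Saturation requires V_DS ≥ V_GS − V_t = 1.41 V; 14.1 ≥ 1.41 ✓.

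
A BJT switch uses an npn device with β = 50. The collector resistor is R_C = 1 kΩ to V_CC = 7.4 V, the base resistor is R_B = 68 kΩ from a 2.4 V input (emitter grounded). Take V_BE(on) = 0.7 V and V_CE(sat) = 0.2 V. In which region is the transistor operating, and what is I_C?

Assume active. Base-emitter loop: I_B = (V_BB − V_BE)/R_B = (2.4 − 0.7)/68 = 0.025 mA.
I_C = β·I_B = 50×0.025 = 1.25 mA.
V_CE = V_CC − I_C·R_C = 7.4 − 1.25×1 = 6.15 V > V_CE(sat), so the active-region assumption holds.

active; I_C ≈ 1.2 mA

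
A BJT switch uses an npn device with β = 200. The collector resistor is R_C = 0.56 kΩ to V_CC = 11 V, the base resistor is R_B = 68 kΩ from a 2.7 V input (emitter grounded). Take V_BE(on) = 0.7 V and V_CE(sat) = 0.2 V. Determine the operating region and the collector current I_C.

Assume active. Base-emitter loop: I_B = (V_BB − V_BE)/R_B = (2.7 − 0.7)/68 = 0.0294 mA.
I_C = β·I_B = 200×0.0294 = 5.88 mA.
V_CE = V_CC − I_C·R_C = 11 − 5.88×0.56 = 7.71 V > V_CE(sat), so the active-region assumption holds.

active; I_C ≈ 5.9 mA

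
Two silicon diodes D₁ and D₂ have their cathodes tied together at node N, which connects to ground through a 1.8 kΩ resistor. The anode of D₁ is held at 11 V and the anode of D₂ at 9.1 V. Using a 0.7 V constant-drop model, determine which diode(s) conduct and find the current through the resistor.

Assume both conduct. Then node N would need to be at both 11−0.7 = 10.3 V and 9.1−0.7 = 8.4 V, which is impossible.
Assume only D₁ conducts: V_N = 11 − 0.7 = 10.3 V, so I_R = 10.3/1.8 = 5.72 mA.
Check D₂: its anode-to-cathode voltage is 9.1 − 10.3 = -1.2 V < 0.7 V, so it is off. The assumption is consistent.

Only D₁ conducts; I_R ≈ 5.7 mA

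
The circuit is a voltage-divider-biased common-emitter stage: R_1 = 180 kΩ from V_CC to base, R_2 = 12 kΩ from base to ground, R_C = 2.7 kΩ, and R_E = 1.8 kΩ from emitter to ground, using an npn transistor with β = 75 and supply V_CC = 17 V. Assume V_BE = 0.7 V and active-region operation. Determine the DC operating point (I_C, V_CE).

I_C ≈ 0.18 mA, V_CE ≈ 16 V

Thevenize the base divider: V_Th = V_CC·R_2/(R_1+R_2) = 17×12/192 = 1.06 V, R_Th = R_1‖R_2 = 11.2 kΩ.
Base-emitter loop: V_Th = I_B·R_Th + V_BE + (β+1)I_B·R_E, so I_B = (1.06 − 0.7) / (11.2 + 76×1.8) = 0.00245 mA.
I_C = β·I_B = 75×0.00245 = 0.184 mA, and I_E = (β+1)I_B = 0.186 mA.
V_CE = V_CC − I_C·R_C − I_E·R_E = 17 − 0.184×2.7 − 0.186×1.8 = 16.2 V.
V_CE = 16.2 V > 0.2 V confirms active-region operation.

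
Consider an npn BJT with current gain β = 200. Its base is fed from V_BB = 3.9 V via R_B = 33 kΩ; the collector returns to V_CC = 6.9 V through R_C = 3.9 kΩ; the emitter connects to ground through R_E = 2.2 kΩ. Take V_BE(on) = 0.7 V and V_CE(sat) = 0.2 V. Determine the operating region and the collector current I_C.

Assume active: I_B = (3.9 − 0.7)/(33 + 201×2.2) = 0.00673 mA, I_C = β·I_B = 1.35 mA.
Then V_CE = 6.9 − 1.35×3.9 − 1.35×2.2 = -1.33 V < 0.2 V — the active assumption fails.
Re-solve with V_CE = 0.2 V. KCL at the emitter: V_E/R_E = (V_BB−0.7−V_E)/R_B + (V_CC−0.2−V_E)/R_C, giving V_E = 2.45 V.
I_C = (V_CC − 0.2 − V_E)/R_C = (6.7 − 2.45)/3.9 = 1.09 mA.
Check: I_B = (3.2 − 2.45)/33 = 0.0228 mA, and β·I_B = 4.55 mA > I_C, confirming saturation.

saturation; I_C ≈ 1.1 mA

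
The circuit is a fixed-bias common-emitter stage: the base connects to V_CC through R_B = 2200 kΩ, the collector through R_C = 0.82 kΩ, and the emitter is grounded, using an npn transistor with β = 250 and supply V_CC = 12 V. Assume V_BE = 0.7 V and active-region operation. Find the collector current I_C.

I_C ≈ 1.3 mA

Base loop: V_CC = I_B·R_B + V_BE, so I_B = (12 − 0.7)/2200 kΩ = 0.00514 mA.
In the active region I_C = β·I_B = 250 × 0.00514 = 1.28 mA.
Collector loop: V_CE = V_CC − I_C·R_C = 12 − 1.28×0.82 = 10.9 V.
Since V_CE = 10.9 V > V_CE(sat) ≈ 0.2 V, the transistor is in the active region as assumed.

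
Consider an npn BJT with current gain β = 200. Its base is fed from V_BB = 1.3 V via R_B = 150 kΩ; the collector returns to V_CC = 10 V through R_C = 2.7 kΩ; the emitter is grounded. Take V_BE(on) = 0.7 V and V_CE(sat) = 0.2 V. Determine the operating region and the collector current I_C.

active; I_C ≈ 0.8 mA

Assume active. Base-emitter loop: I_B = (V_BB − V_BE)/R_B = (1.3 − 0.7)/150 = 0.004 mA.
I_C = β·I_B = 200×0.004 = 0.8 mA.
V_CE = V_CC − I_C·R_C = 10 − 0.8×2.7 = 7.84 V > V_CE(sat), so the active-region assumption holds.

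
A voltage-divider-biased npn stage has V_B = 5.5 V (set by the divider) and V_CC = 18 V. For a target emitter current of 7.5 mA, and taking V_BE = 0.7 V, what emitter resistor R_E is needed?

V_E = V_B − V_BE = 5.5 − 0.7 = 4.8 V.
R_E = V_E / I_E = 4.8 / 7.5 = 0.64 kΩ.

R_E ≈ 0.64 kΩ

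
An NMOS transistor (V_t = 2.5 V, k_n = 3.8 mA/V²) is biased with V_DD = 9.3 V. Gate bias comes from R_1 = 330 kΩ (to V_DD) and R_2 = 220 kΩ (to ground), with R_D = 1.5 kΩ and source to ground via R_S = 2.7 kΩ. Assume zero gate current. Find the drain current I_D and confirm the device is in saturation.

I_D ≈ 0.3 mA

V_G = V_DD·R_2/(R_1+R_2) = 9.3×220/550 = 3.72 V.
Assume saturation: I_D = (k_n/2)(V_GS − V_t)² with V_GS = V_G − I_D·R_S = 3.72 − 2.7·I_D.
Substituting gives 13.9·I_D² − 13.5·I_D + 2.83 = 0, with roots I_D = 0.304 or 0.672 mA.
The root I_D = 0.672 mA gives V_GS = 1.91 V ≤ V_t, so take I_D = 0.304 mA.
Then V_GS = 2.9 V and V_DS = V_DD − I_D(R_D+R_S) = 9.3 − 0.304×4.2 = 8.02 V.
Saturation requires V_DS ≥ V_GS − V_t = 0.4 V; 8.02 ≥ 0.4 ✓.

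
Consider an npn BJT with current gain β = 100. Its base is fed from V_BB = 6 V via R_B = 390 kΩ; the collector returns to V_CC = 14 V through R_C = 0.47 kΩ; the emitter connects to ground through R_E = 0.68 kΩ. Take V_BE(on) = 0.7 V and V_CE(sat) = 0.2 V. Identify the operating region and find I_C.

active; I_C ≈ 1.2 mA

Assume active. Base-emitter loop: I_B = (V_BB − V_BE)/(R_B + (β+1)R_E) = (6 − 0.7)/(390 + 101×0.68) = 0.0116 mA.
I_C = β·I_B = 100×0.0116 = 1.16 mA.
V_CE = V_CC − I_C·R_C − I_E·R_E = 14 − 1.16×0.47 − 1.17×0.68 = 12.7 V > V_CE(sat), so the active-region assumption holds.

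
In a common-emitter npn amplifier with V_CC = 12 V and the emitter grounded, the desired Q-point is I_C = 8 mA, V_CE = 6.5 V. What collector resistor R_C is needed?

Collector loop: V_CC = I_C·R_C + V_CE.
R_C = (V_CC − V_CE)/I_C = (12 − 6.5)/8 = 0.688 kΩ.

R_C ≈ 0.69 kΩ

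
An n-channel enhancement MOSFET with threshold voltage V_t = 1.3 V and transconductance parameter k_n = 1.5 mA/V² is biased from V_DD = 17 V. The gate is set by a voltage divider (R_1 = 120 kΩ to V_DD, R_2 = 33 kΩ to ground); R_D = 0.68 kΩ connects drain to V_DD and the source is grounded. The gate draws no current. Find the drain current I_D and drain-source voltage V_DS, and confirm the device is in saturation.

V_G = V_DD·R_2/(R_1+R_2) = 17×33/153 = 3.67 V. With the source grounded, V_GS = V_G = 3.67 V.
Assume saturation: I_D = (k_n/2)(V_GS − V_t)² = (1.5/2)×(3.67 − 1.3)² = 0.75×2.37² = 4.2 mA.
V_DS = V_DD − I_D·R_D = 17 − 4.2×0.68 = 14.1 V.
Saturation requires V_DS ≥ V_GS − V_t = 2.37 V; 14.1 ≥ 2.37 ✓.

I_D ≈ 4.2 mA, V_DS ≈ 14 V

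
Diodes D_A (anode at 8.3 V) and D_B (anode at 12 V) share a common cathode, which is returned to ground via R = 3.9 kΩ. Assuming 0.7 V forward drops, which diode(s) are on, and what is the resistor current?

Assume both conduct. Then node N would need to be at both 8.3−0.7 = 7.6 V and 12−0.7 = 11.3 V, which is impossible.
Assume only D_B conducts: V_N = 12 − 0.7 = 11.3 V, so I_R = 11.3/3.9 = 2.9 mA.
Check D_A: its anode-to-cathode voltage is 8.3 − 11.3 = -3 V < 0.7 V, so it is off. The assumption is consistent.

Only D_B conducts; I_R ≈ 2.9 mA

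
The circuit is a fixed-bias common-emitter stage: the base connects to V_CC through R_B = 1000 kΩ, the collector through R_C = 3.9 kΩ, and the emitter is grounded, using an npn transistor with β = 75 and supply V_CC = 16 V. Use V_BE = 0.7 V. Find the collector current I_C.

Base loop: V_CC = I_B·R_B + V_BE, so I_B = (16 − 0.7)/1000 kΩ = 0.0153 mA.
In the active region I_C = β·I_B = 75 × 0.0153 = 1.15 mA.
Collector loop: V_CE = V_CC − I_C·R_C = 16 − 1.15×3.9 = 11.5 V.
Since V_CE = 11.5 V > V_CE(sat) ≈ 0.2 V, the transistor is in the active region as assumed.

I_C ≈ 1.1 mA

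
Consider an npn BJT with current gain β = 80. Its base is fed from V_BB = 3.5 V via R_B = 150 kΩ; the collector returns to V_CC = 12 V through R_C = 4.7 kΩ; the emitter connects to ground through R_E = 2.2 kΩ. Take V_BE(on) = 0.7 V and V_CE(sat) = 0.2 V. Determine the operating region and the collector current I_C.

active; I_C ≈ 0.68 mA

Assume active. Base-emitter loop: I_B = (V_BB − V_BE)/(R_B + (β+1)R_E) = (3.5 − 0.7)/(150 + 81×2.2) = 0.00853 mA.
I_C = β·I_B = 80×0.00853 = 0.683 mA.
V_CE = V_CC − I_C·R_C − I_E·R_E = 12 − 0.683×4.7 − 0.691×2.2 = 7.27 V > V_CE(sat), so the active-region assumption holds.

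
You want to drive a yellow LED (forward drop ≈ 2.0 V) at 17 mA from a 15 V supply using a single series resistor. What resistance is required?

R ≈ 0.76 kΩ

The resistor drops V_S − V_D = 15 − 2.0 = 13 V at 17 mA.
R = 13 V / 17 mA = 0.765 kΩ.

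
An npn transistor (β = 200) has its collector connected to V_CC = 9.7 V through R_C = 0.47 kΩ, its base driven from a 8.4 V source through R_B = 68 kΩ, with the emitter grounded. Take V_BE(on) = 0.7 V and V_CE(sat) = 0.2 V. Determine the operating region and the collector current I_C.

Assume active: I_B = (8.4 − 0.7)/68 = 0.113 mA, giving I_C = β·I_B = 22.6 mA.
But then V_CE = 9.7 − 22.6×0.47 = -0.944 V < V_CE(sat) = 0.2 V — impossible in the active region.
So the transistor is saturated. With V_CE = 0.2 V, I_C = (V_CC − 0.2)/R_C = 9.5/0.47 = 20.2 mA.
Check: β·I_B = 22.6 mA > I_C = 20.2 mA, confirming saturation.

saturation; I_C ≈ 20 mA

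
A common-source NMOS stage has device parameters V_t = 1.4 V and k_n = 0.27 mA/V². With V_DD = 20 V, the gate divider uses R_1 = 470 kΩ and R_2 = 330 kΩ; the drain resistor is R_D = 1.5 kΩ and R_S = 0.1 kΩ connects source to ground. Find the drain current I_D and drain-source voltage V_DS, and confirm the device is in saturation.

I_D ≈ 5.4 mA, V_DS ≈ 11 V

V_G = V_DD·R_2/(R_1+R_2) = 20×330/800 = 8.25 V.
Assume saturation: I_D = (k_n/2)(V_GS − V_t)² with V_GS = V_G − I_D·R_S = 8.25 − 0.1·I_D.
Substituting gives 0.00135·I_D² − 1.18·I_D + 6.33 = 0, with roots I_D = 5.38 or 872 mA.
The root I_D = 872 mA gives V_GS = -79 V ≤ V_t, so take I_D = 5.38 mA.
Then V_GS = 7.71 V and V_DS = V_DD − I_D(R_D+R_S) = 20 − 5.38×1.6 = 11.4 V.
Saturation requires V_DS ≥ V_GS − V_t = 6.31 V; 11.4 ≥ 6.31 ✓.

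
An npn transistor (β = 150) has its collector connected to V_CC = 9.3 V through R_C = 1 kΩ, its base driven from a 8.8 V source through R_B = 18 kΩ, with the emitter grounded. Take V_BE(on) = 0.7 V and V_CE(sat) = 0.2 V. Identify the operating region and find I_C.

saturation; I_C ≈ 9.1 mA

Assume active: I_B = (8.8 − 0.7)/18 = 0.45 mA, giving I_C = β·I_B = 67.5 mA.
But then V_CE = 9.3 − 67.5×1 = -58.2 V < V_CE(sat) = 0.2 V — impossible in the active region.
So the transistor is saturated. With V_CE = 0.2 V, I_C = (V_CC − 0.2)/R_C = 9.1/1 = 9.1 mA.
Check: β·I_B = 67.5 mA > I_C = 9.1 mA, confirming saturation.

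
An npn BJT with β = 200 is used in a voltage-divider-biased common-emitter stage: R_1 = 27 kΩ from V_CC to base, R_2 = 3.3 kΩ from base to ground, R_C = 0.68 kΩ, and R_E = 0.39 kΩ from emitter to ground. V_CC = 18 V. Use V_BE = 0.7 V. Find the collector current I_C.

I_C ≈ 3.1 mA

Thevenize the base divider: V_Th = V_CC·R_2/(R_1+R_2) = 18×3.3/30.3 = 1.96 V, R_Th = R_1‖R_2 = 2.94 kΩ.
Base-emitter loop: V_Th = I_B·R_Th + V_BE + (β+1)I_B·R_E, so I_B = (1.96 − 0.7) / (2.94 + 201×0.39) = 0.0155 mA.
I_C = β·I_B = 200×0.0155 = 3.1 mA, and I_E = (β+1)I_B = 3.11 mA.
V_CE = V_CC − I_C·R_C − I_E·R_E = 18 − 3.1×0.68 − 3.11×0.39 = 14.7 V.
V_CE = 14.7 V > 0.2 V confirms active-region operation.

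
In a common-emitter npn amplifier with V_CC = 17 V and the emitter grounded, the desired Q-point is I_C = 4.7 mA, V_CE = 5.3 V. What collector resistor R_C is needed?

Collector loop: V_CC = I_C·R_C + V_CE.
R_C = (V_CC − V_CE)/I_C = (17 − 5.3)/4.7 = 2.49 kΩ.

R_C ≈ 2.5 kΩ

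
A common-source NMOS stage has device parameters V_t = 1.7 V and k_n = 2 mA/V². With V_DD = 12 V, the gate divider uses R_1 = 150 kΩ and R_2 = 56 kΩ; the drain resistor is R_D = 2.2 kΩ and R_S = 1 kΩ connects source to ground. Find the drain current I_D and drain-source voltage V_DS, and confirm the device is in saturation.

V_G = V_DD·R_2/(R_1+R_2) = 12×56/206 = 3.26 V.
Assume saturation: I_D = (k_n/2)(V_GS − V_t)² with V_GS = V_G − I_D·R_S = 3.26 − 1·I_D.
Substituting gives 1·I_D² − 4.12·I_D + 2.44 = 0, with roots I_D = 0.716 or 3.41 mA.
The root I_D = 3.41 mA gives V_GS = -0.146 V ≤ V_t, so take I_D = 0.716 mA.
Then V_GS = 2.55 V and V_DS = V_DD − I_D(R_D+R_S) = 12 − 0.716×3.2 = 9.71 V.
Saturation requires V_DS ≥ V_GS − V_t = 0.846 V; 9.71 ≥ 0.846 ✓.

I_D ≈ 0.72 mA, V_DS ≈ 9.7 V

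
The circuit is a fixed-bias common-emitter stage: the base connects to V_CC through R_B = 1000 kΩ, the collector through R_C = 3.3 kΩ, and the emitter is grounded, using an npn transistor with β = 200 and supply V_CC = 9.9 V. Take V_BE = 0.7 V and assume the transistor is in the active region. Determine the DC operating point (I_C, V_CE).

I_C ≈ 1.8 mA, V_CE ≈ 3.8 V

Base loop: V_CC = I_B·R_B + V_BE, so I_B = (9.9 − 0.7)/1000 kΩ = 0.0092 mA.
In the active region I_C = β·I_B = 200 × 0.0092 = 1.84 mA.
Collector loop: V_CE = V_CC − I_C·R_C = 9.9 − 1.84×3.3 = 3.83 V.
Since V_CE = 3.83 V > V_CE(sat) ≈ 0.2 V, the transistor is in the active region as assumed.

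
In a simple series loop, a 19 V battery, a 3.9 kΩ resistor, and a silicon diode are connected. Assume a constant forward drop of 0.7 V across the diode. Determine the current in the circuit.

I ≈ 4.7 mA

KVL around the loop: 19 = V_D + I·R = 0.7 + I × 3.9 kΩ.
So I = (19 − 0.7) / 3.9 kΩ = 18.3 / 3.9 = 4.69 mA.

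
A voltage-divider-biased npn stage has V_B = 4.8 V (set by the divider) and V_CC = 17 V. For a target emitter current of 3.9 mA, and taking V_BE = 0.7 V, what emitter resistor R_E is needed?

R_E ≈ 1.1 kΩ

V_E = V_B − V_BE = 4.8 − 0.7 = 4.1 V.
R_E = V_E / I_E = 4.1 / 3.9 = 1.05 kΩ.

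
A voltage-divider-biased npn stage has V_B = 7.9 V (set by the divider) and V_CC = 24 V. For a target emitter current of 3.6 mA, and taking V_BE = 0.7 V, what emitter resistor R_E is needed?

R_E ≈ 2 kΩ

V_E = V_B − V_BE = 7.9 − 0.7 = 7.2 V.
R_E = V_E / I_E = 7.2 / 3.6 = 2 kΩ.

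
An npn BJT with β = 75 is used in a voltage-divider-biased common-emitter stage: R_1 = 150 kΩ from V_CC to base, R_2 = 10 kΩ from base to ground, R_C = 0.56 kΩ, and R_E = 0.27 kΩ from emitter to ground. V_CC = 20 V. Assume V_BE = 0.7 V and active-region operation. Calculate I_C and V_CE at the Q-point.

I_C ≈ 1.4 mA, V_CE ≈ 19 V

Thevenize the base divider: V_Th = V_CC·R_2/(R_1+R_2) = 20×10/160 = 1.25 V, R_Th = R_1‖R_2 = 9.38 kΩ.
Base-emitter loop: V_Th = I_B·R_Th + V_BE + (β+1)I_B·R_E, so I_B = (1.25 − 0.7) / (9.38 + 76×0.27) = 0.0184 mA.
I_C = β·I_B = 75×0.0184 = 1.38 mA, and I_E = (β+1)I_B = 1.4 mA.
V_CE = V_CC − I_C·R_C − I_E·R_E = 20 − 1.38×0.56 − 1.4×0.27 = 18.8 V.
V_CE = 18.8 V > 0.2 V confirms active-region operation.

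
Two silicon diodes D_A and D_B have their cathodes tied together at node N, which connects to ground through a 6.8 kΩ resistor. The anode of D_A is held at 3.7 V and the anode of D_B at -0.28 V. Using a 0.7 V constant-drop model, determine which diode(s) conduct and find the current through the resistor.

Only D_A conducts; I_R ≈ 0.44 mA

Assume both conduct. Then node N would need to be at both 3.7−0.7 = 3 V and -0.28−0.7 = -0.98 V, which is impossible.
Assume only D_A conducts: V_N = 3.7 − 0.7 = 3 V, so I_R = 3/6.8 = 0.441 mA.
Check D_B: its anode-to-cathode voltage is -0.28 − 3 = -3.28 V < 0.7 V, so it is off. The assumption is consistent.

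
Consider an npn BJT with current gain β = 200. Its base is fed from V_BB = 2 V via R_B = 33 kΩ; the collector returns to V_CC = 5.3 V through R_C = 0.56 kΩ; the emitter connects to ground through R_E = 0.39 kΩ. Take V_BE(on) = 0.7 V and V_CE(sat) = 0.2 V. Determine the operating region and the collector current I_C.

Assume active. Base-emitter loop: I_B = (V_BB − V_BE)/(R_B + (β+1)R_E) = (2 − 0.7)/(33 + 201×0.39) = 0.0117 mA.
I_C = β·I_B = 200×0.0117 = 2.33 mA.
V_CE = V_CC − I_C·R_C − I_E·R_E = 5.3 − 2.33×0.56 − 2.35×0.39 = 3.08 V > V_CE(sat), so the active-region assumption holds.

active; I_C ≈ 2.3 mA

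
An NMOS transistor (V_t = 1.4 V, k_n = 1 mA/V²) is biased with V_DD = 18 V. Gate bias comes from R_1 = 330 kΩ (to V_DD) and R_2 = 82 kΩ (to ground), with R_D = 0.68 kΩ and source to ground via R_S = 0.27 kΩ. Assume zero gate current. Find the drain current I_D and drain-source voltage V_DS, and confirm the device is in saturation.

V_G = V_DD·R_2/(R_1+R_2) = 18×82/412 = 3.58 V.
Assume saturation: I_D = (k_n/2)(V_GS − V_t)² with V_GS = V_G − I_D·R_S = 3.58 − 0.27·I_D.
Substituting gives 0.0365·I_D² − 1.59·I_D + 2.38 = 0, with roots I_D = 1.55 or 42 mA.
The root I_D = 42 mA gives V_GS = -7.77 V ≤ V_t, so take I_D = 1.55 mA.
Then V_GS = 3.16 V and V_DS = V_DD − I_D(R_D+R_S) = 18 − 1.55×0.95 = 16.5 V.
Saturation requires V_DS ≥ V_GS − V_t = 1.76 V; 16.5 ≥ 1.76 ✓.

I_D ≈ 1.6 mA, V_DS ≈ 17 V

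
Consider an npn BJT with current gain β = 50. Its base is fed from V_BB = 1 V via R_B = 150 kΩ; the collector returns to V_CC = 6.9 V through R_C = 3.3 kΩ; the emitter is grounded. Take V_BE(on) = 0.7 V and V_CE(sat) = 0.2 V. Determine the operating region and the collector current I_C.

active; I_C ≈ 0.1 mA

Assume active. Base-emitter loop: I_B = (V_BB − V_BE)/R_B = (1 − 0.7)/150 = 0.002 mA.
I_C = β·I_B = 50×0.002 = 0.1 mA.
V_CE = V_CC − I_C·R_C = 6.9 − 0.1×3.3 = 6.57 V > V_CE(sat), so the active-region assumption holds.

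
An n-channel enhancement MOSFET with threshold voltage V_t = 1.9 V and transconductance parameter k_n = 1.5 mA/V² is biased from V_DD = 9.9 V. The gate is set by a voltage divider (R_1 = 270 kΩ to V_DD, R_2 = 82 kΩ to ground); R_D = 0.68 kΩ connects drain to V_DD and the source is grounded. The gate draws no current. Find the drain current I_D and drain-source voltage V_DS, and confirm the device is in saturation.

V_G = V_DD·R_2/(R_1+R_2) = 9.9×82/352 = 2.31 V. With the source grounded, V_GS = V_G = 2.31 V.
Assume saturation: I_D = (k_n/2)(V_GS − V_t)² = (1.5/2)×(2.31 − 1.9)² = 0.75×0.406² = 0.124 mA.
V_DS = V_DD − I_D·R_D = 9.9 − 0.124×0.68 = 9.82 V.
Saturation requires V_DS ≥ V_GS − V_t = 0.406 V; 9.82 ≥ 0.406 ✓.

I_D ≈ 0.12 mA, V_DS ≈ 9.8 V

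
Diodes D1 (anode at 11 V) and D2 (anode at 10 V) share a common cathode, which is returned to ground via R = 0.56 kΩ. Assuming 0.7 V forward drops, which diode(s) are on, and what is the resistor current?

Only D1 conducts; I_R ≈ 18 mA

Assume both conduct. Then node N would need to be at both 11−0.7 = 10.3 V and 10−0.7 = 9.3 V, which is impossible.
Assume only D1 conducts: V_N = 11 − 0.7 = 10.3 V, so I_R = 10.3/0.56 = 18.4 mA.
Check D2: its anode-to-cathode voltage is 10 − 10.3 = -0.3 V < 0.7 V, so it is off. The assumption is consistent.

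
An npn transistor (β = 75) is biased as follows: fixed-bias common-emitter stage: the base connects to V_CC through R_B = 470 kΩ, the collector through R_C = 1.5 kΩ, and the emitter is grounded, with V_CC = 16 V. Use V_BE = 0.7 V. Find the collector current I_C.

Base loop: V_CC = I_B·R_B + V_BE, so I_B = (16 − 0.7)/470 kΩ = 0.0326 mA.
In the active region I_C = β·I_B = 75 × 0.0326 = 2.44 mA.
Collector loop: V_CE = V_CC − I_C·R_C = 16 − 2.44×1.5 = 12.3 V.
Since V_CE = 12.3 V > V_CE(sat) ≈ 0.2 V, the transistor is in the active region as assumed.

I_C ≈ 2.4 mA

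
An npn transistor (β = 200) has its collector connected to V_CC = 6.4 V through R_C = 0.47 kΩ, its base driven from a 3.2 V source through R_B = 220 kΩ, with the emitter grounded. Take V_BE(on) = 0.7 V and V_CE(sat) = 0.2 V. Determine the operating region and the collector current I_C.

active; I_C ≈ 2.3 mA

Assume active. Base-emitter loop: I_B = (V_BB − V_BE)/R_B = (3.2 − 0.7)/220 = 0.0114 mA.
I_C = β·I_B = 200×0.0114 = 2.27 mA.
V_CE = V_CC − I_C·R_C = 6.4 − 2.27×0.47 = 5.33 V > V_CE(sat), so the active-region assumption holds.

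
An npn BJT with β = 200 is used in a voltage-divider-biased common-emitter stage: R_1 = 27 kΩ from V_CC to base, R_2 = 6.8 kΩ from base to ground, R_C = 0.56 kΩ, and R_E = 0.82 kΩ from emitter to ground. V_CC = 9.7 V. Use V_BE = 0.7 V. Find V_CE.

Thevenize the base divider: V_Th = V_CC·R_2/(R_1+R_2) = 9.7×6.8/33.8 = 1.95 V, R_Th = R_1‖R_2 = 5.43 kΩ.
Base-emitter loop: V_Th = I_B·R_Th + V_BE + (β+1)I_B·R_E, so I_B = (1.95 − 0.7) / (5.43 + 201×0.82) = 0.00735 mA.
I_C = β·I_B = 200×0.00735 = 1.47 mA, and I_E = (β+1)I_B = 1.48 mA.
V_CE = V_CC − I_C·R_C − I_E·R_E = 9.7 − 1.47×0.56 − 1.48×0.82 = 7.67 V.
V_CE = 7.67 V > 0.2 V confirms active-region operation.

V_CE ≈ 7.7 V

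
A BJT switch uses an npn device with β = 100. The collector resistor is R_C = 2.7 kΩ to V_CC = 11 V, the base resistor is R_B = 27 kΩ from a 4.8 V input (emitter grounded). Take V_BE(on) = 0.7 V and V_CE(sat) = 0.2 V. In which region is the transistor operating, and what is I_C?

Assume active: I_B = (4.8 − 0.7)/27 = 0.152 mA, giving I_C = β·I_B = 15.2 mA.
But then V_CE = 11 − 15.2×2.7 = -30 V < V_CE(sat) = 0.2 V — impossible in the active region.
So the transistor is saturated. With V_CE = 0.2 V, I_C = (V_CC − 0.2)/R_C = 10.8/2.7 = 4 mA.
Check: β·I_B = 15.2 mA > I_C = 4 mA, confirming saturation.

saturation; I_C ≈ 4 mA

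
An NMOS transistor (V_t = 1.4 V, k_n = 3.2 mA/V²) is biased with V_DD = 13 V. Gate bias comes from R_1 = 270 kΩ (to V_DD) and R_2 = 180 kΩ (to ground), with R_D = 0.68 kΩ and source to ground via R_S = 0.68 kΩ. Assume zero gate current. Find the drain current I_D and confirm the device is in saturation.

V_G = V_DD·R_2/(R_1+R_2) = 13×180/450 = 5.2 V.
Assume saturation: I_D = (k_n/2)(V_GS − V_t)² with V_GS = V_G − I_D·R_S = 5.2 − 0.68·I_D.
Substituting gives 0.74·I_D² − 9.27·I_D + 23.1 = 0, with roots I_D = 3.43 or 9.09 mA.
The root I_D = 9.09 mA gives V_GS = -0.984 V ≤ V_t, so take I_D = 3.43 mA.
Then V_GS = 2.86 V and V_DS = V_DD − I_D(R_D+R_S) = 13 − 3.43×1.36 = 8.33 V.
Saturation requires V_DS ≥ V_GS − V_t = 1.46 V; 8.33 ≥ 1.46 ✓.

I_D ≈ 3.4 mA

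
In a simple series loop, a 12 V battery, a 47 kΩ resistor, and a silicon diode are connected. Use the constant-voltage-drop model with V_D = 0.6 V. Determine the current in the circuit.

I ≈ 0.24 mA

KVL around the loop: 12 = V_D + I·R = 0.6 + I × 47 kΩ.
So I = (12 − 0.6) / 47 kΩ = 11.4 / 47 = 0.243 mA.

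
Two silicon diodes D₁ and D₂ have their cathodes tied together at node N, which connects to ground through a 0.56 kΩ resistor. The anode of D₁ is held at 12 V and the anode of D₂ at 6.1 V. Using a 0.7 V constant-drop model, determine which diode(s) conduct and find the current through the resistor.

Only D₁ conducts; I_R ≈ 20 mA

Assume both conduct. Then node N would need to be at both 12−0.7 = 11.3 V and 6.1−0.7 = 5.4 V, which is impossible.
Assume only D₁ conducts: V_N = 12 − 0.7 = 11.3 V, so I_R = 11.3/0.56 = 20.2 mA.
Check D₂: its anode-to-cathode voltage is 6.1 − 11.3 = -5.2 V < 0.7 V, so it is off. The assumption is consistent.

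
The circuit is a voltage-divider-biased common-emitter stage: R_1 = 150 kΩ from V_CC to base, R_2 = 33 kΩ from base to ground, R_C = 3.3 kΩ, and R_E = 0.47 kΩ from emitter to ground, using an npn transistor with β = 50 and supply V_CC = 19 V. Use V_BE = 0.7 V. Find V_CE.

V_CE ≈ 8.9 V

Thevenize the base divider: V_Th = V_CC·R_2/(R_1+R_2) = 19×33/183 = 3.43 V, R_Th = R_1‖R_2 = 27 kΩ.
Base-emitter loop: V_Th = I_B·R_Th + V_BE + (β+1)I_B·R_E, so I_B = (3.43 − 0.7) / (27 + 51×0.47) = 0.0534 mA.
I_C = β·I_B = 50×0.0534 = 2.67 mA, and I_E = (β+1)I_B = 2.73 mA.
V_CE = V_CC − I_C·R_C − I_E·R_E = 19 − 2.67×3.3 − 2.73×0.47 = 8.9 V.
V_CE = 8.9 V > 0.2 V confirms active-region operation.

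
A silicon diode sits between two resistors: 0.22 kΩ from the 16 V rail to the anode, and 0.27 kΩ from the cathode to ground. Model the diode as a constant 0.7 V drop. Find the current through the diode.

I ≈ 31 mA

The two resistors are in series with the diode, so KVL gives 16 = I·0.22 + 0.7 + I·0.27.
I = (16 − 0.7) / (0.22 + 0.27) kΩ = 15.3 / 0.49 = 31.2 mA.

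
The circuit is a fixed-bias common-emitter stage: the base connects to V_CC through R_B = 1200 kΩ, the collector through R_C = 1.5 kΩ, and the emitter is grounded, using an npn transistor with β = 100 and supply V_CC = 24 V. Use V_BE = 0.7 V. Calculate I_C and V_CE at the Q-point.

Base loop: V_CC = I_B·R_B + V_BE, so I_B = (24 − 0.7)/1200 kΩ = 0.0194 mA.
In the active region I_C = β·I_B = 100 × 0.0194 = 1.94 mA.
Collector loop: V_CE = V_CC − I_C·R_C = 24 − 1.94×1.5 = 21.1 V.
Since V_CE = 21.1 V > V_CE(sat) ≈ 0.2 V, the transistor is in the active region as assumed.

I_C ≈ 1.9 mA, V_CE ≈ 21 V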